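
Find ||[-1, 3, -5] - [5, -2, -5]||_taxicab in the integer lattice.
11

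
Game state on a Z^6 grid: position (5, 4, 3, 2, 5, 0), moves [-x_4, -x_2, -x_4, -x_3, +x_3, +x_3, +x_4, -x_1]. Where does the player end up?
(4, 3, 4, 1, 5, 0)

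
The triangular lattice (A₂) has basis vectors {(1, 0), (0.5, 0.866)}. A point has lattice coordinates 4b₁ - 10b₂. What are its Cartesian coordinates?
(-1, -8.66)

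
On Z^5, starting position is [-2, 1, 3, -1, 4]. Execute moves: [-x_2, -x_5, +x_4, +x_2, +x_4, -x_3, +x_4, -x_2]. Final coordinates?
(-2, 0, 2, 2, 3)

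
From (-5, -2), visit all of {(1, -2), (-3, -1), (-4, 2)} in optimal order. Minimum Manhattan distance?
14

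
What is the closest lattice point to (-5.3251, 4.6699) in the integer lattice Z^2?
(-5, 5)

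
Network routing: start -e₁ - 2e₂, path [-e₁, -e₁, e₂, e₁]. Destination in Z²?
(-2, -1)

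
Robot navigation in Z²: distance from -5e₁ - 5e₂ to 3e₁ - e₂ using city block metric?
12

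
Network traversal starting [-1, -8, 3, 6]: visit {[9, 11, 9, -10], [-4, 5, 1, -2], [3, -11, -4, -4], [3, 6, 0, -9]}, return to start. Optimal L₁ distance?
132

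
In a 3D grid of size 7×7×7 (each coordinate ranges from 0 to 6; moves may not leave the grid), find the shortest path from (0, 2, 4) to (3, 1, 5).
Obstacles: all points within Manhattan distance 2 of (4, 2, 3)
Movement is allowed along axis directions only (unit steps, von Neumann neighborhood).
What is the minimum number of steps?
5
(one shortest path: (0, 2, 4) → (1, 2, 4) → (2, 2, 4) → (2, 1, 4) → (3, 1, 4) → (3, 1, 5))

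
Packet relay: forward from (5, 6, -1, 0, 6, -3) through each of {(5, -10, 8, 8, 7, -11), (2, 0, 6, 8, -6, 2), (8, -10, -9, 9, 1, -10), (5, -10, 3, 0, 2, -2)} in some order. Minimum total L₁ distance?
127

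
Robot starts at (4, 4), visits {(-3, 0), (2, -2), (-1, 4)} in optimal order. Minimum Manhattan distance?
18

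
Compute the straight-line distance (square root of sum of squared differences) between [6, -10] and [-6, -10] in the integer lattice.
12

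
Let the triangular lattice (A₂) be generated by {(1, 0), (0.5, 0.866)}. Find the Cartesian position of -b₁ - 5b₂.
(-3.5, -4.33)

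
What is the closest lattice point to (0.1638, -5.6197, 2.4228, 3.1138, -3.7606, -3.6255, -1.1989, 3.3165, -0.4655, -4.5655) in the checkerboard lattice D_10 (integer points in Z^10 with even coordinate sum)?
(0, -6, 2, 3, -4, -4, -1, 3, 0, -5)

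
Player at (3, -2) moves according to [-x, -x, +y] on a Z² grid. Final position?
(1, -1)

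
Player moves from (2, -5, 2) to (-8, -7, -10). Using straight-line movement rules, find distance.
15.748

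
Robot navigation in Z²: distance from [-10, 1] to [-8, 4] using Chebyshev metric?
3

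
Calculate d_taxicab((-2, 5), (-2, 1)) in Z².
4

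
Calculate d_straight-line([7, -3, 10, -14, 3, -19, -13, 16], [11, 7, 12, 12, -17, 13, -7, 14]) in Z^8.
47.5395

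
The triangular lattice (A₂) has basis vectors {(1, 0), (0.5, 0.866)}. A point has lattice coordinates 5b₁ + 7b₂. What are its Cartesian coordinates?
(8.5, 6.062)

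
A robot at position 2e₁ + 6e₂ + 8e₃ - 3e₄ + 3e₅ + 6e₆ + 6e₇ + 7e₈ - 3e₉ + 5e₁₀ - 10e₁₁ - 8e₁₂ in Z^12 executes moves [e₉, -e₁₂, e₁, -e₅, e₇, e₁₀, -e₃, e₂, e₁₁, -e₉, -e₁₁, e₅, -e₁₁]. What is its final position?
(3, 7, 7, -3, 3, 6, 7, 7, -3, 6, -11, -9)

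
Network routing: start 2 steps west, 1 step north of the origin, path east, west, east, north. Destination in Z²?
(-1, 2)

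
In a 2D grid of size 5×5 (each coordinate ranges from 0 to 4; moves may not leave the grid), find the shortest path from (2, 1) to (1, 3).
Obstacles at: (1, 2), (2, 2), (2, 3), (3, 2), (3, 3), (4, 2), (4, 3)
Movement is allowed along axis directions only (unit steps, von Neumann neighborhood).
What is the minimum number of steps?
5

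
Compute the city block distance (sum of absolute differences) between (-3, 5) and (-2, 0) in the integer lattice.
6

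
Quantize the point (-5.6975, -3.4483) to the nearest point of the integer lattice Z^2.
(-6, -3)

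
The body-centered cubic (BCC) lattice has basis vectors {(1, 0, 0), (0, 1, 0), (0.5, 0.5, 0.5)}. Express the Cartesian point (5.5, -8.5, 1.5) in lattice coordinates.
4b₁ - 10b₂ + 3b₃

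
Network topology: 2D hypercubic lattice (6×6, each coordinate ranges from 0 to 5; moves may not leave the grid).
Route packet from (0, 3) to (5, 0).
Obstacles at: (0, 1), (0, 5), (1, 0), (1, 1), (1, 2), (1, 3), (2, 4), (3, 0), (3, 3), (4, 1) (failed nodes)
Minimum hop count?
12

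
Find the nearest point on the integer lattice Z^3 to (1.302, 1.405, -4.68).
(1, 1, -5)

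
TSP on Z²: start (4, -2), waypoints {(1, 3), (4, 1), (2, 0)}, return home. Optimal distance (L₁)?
16
(one optimal route: (4, -2) → (4, 1) → (1, 3) → (2, 0) → (4, -2))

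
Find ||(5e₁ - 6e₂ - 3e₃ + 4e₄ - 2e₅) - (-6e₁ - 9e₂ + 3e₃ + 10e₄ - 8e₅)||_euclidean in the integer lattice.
15.4272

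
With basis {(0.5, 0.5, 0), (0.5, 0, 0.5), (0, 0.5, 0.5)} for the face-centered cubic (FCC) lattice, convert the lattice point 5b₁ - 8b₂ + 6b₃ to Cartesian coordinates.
(-1.5, 5.5, -1)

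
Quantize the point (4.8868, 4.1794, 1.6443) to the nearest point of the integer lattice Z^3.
(5, 4, 2)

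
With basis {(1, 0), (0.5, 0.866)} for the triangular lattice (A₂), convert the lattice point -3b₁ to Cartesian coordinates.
(-3, 0)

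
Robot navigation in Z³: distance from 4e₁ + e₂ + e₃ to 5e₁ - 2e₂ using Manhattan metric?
5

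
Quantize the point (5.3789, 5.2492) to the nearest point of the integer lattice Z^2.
(5, 5)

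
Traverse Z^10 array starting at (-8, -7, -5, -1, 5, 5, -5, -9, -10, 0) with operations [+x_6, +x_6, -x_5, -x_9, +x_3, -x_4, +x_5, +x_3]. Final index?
(-8, -7, -3, -2, 5, 7, -5, -9, -11, 0)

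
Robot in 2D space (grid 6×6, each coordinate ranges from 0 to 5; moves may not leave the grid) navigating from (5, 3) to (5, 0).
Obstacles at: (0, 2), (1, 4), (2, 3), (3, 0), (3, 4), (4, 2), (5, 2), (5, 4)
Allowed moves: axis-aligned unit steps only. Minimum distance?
7
(one shortest path: (5, 3) → (4, 3) → (3, 3) → (3, 2) → (3, 1) → (4, 1) → (5, 1) → (5, 0))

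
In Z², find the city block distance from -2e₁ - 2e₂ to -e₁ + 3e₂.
6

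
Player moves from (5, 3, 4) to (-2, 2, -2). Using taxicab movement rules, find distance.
14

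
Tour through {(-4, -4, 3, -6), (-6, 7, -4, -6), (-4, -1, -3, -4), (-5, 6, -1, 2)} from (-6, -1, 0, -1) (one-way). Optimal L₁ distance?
49
(one optimal route: (-6, -1, 0, -1) → (-5, 6, -1, 2) → (-6, 7, -4, -6) → (-4, -1, -3, -4) → (-4, -4, 3, -6))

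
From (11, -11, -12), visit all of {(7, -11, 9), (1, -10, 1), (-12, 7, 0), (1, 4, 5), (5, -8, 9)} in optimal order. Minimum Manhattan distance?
83
(one optimal route: (11, -11, -12) → (7, -11, 9) → (5, -8, 9) → (1, -10, 1) → (1, 4, 5) → (-12, 7, 0))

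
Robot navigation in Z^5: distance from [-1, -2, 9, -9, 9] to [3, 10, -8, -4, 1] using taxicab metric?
46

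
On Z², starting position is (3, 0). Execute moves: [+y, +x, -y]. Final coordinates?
(4, 0)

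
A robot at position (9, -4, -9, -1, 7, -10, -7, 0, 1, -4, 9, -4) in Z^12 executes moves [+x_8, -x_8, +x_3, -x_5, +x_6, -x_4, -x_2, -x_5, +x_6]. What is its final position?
(9, -5, -8, -2, 5, -8, -7, 0, 1, -4, 9, -4)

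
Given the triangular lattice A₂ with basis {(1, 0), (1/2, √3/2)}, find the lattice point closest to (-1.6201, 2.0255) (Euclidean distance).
(-2, 1.732)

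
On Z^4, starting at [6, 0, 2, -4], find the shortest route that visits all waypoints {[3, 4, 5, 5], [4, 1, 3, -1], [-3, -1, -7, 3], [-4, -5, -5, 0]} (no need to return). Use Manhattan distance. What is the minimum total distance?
54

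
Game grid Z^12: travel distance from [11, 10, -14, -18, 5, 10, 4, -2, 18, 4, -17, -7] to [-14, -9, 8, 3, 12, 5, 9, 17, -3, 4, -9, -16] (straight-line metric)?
54.3783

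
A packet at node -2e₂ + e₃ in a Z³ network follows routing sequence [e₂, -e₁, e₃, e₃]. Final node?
(-1, -1, 3)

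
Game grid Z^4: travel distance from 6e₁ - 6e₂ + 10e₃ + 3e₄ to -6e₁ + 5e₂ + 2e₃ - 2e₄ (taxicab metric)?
36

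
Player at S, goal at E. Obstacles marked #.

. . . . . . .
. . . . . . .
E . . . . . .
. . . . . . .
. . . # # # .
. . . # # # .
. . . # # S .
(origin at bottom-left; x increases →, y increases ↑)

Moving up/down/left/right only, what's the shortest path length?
11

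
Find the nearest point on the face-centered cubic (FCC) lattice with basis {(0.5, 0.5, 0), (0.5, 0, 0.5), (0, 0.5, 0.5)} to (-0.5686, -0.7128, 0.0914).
(-0.5, -0.5, 0)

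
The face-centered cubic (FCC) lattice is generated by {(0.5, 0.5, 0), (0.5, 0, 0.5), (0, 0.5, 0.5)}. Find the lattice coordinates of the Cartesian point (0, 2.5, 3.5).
-b₁ + b₂ + 6b₃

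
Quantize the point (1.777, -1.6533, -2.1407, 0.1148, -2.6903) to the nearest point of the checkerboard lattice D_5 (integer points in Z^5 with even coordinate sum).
(2, -1, -2, 0, -3)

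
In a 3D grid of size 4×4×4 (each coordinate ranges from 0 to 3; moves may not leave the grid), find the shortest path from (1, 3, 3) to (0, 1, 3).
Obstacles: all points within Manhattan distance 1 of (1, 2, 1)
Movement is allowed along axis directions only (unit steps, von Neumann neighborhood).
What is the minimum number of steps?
3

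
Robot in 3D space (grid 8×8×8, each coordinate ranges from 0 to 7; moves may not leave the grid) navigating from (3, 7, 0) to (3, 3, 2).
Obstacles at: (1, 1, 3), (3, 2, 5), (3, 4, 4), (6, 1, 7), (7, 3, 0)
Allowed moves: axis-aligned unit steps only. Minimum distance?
6
(one shortest path: (3, 7, 0) → (3, 6, 0) → (3, 5, 0) → (3, 4, 0) → (3, 3, 0) → (3, 3, 1) → (3, 3, 2))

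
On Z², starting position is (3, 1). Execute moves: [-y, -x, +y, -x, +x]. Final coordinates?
(2, 1)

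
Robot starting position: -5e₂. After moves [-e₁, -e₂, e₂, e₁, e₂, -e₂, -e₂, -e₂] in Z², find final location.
(0, -7)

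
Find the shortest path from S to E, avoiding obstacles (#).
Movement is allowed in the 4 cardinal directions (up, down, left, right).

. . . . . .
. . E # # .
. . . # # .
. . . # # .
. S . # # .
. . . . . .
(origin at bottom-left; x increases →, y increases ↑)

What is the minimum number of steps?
4
(one shortest path: (1, 1) → (2, 1) → (2, 2) → (2, 3) → (2, 4))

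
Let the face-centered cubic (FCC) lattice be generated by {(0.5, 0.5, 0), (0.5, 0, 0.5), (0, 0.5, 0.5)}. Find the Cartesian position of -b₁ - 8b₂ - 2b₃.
(-4.5, -1.5, -5)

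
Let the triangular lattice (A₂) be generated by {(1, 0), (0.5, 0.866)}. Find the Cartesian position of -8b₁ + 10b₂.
(-3, 8.66)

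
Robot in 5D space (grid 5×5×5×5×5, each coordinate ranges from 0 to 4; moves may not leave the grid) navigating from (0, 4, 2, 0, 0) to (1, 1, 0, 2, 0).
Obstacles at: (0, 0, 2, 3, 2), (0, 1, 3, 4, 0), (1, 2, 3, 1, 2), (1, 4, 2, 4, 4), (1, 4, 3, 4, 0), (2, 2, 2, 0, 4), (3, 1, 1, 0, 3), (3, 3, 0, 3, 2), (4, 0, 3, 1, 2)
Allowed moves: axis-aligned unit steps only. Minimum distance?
8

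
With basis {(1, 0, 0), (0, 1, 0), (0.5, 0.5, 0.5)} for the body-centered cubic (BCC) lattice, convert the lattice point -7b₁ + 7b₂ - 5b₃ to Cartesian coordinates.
(-9.5, 4.5, -2.5)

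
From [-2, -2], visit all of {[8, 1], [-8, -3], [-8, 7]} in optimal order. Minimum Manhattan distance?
39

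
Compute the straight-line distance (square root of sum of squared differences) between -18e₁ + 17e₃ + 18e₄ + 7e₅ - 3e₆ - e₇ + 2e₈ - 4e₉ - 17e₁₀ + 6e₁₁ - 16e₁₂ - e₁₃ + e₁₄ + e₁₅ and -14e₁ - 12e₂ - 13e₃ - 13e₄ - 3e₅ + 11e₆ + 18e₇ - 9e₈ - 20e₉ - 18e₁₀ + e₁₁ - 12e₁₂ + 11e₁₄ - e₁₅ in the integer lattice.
56.5862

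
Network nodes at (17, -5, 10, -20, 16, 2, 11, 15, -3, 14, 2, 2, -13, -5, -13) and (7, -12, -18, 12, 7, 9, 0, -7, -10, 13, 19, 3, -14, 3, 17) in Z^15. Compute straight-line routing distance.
63.2218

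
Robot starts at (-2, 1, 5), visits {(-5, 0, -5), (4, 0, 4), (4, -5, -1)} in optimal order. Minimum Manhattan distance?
36
(one optimal route: (-2, 1, 5) → (4, 0, 4) → (4, -5, -1) → (-5, 0, -5))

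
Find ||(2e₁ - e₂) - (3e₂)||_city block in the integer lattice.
6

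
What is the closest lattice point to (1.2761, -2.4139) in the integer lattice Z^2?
(1, -2)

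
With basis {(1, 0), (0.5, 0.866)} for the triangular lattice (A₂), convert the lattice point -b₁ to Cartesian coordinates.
(-1, 0)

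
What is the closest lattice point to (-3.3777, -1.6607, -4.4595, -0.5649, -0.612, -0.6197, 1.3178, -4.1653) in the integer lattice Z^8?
(-3, -2, -4, -1, -1, -1, 1, -4)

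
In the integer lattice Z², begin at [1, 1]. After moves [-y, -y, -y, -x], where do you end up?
(0, -2)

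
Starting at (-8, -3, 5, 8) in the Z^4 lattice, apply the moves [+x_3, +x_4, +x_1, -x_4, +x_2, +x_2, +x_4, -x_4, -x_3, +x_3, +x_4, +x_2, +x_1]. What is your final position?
(-6, 0, 6, 9)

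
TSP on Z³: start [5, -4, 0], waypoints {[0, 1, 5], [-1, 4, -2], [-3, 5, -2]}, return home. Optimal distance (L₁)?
48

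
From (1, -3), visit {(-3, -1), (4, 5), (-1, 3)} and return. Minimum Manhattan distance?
30
(one optimal route: (1, -3) → (-3, -1) → (-1, 3) → (4, 5) → (1, -3))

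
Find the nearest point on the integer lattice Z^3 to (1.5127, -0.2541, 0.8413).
(2, 0, 1)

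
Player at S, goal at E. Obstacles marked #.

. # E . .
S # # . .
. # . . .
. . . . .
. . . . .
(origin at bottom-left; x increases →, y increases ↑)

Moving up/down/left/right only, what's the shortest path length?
9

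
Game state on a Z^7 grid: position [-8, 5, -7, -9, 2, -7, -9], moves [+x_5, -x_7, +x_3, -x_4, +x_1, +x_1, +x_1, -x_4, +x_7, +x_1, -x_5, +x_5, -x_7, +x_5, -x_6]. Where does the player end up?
(-4, 5, -6, -11, 4, -8, -10)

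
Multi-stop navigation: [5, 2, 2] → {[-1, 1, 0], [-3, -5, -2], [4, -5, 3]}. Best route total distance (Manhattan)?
31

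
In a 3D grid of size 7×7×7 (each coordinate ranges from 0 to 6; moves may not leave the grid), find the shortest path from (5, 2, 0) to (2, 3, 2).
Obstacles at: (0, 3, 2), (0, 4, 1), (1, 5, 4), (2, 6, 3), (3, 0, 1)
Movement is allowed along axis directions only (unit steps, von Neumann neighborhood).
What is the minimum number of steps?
6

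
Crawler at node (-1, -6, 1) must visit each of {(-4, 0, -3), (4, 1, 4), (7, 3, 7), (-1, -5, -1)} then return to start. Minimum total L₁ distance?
60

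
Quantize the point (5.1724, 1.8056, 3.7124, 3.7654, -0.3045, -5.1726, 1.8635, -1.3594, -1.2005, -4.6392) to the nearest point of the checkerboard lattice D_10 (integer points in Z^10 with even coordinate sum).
(5, 2, 4, 4, 0, -5, 2, -1, -1, -4)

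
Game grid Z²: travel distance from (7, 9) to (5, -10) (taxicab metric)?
21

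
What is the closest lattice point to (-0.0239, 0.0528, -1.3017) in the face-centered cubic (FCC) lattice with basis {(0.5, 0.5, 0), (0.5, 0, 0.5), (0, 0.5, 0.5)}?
(0, 0, -1)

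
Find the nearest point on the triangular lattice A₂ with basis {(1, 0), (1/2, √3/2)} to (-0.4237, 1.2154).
(-0.5, 0.866)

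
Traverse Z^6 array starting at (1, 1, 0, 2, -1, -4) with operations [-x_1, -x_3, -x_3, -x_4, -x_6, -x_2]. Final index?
(0, 0, -2, 1, -1, -5)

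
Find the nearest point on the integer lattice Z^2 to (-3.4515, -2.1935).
(-3, -2)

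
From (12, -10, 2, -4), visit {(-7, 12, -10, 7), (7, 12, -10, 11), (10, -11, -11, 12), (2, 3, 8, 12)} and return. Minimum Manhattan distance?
164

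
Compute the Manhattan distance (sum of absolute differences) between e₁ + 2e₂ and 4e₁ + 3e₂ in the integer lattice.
4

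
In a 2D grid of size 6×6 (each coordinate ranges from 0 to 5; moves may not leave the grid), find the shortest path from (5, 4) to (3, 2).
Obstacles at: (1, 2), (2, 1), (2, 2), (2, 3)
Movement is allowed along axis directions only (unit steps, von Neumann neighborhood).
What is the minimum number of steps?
4
(one shortest path: (5, 4) → (4, 4) → (3, 4) → (3, 3) → (3, 2))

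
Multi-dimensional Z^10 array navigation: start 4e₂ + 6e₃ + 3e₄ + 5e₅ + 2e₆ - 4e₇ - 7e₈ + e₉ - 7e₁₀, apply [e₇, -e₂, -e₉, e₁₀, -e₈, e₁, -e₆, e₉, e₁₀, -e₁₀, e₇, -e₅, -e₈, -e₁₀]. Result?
(1, 3, 6, 3, 4, 1, -2, -9, 1, -7)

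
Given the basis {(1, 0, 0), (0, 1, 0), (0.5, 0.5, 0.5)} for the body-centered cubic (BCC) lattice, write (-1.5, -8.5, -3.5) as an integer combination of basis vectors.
2b₁ - 5b₂ - 7b₃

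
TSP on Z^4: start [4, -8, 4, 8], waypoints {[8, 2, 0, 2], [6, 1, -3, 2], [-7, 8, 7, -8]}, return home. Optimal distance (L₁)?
114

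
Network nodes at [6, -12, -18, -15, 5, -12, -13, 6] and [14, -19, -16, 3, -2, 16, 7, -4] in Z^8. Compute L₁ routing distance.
100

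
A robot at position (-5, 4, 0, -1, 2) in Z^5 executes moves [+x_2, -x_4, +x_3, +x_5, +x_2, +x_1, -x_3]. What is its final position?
(-4, 6, 0, -2, 3)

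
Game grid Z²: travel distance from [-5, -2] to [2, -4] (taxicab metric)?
9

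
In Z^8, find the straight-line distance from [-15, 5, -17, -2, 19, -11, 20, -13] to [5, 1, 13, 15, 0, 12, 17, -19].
50.3984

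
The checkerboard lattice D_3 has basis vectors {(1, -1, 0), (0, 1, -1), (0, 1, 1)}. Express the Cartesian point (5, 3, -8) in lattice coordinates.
5b₁ + 8b₂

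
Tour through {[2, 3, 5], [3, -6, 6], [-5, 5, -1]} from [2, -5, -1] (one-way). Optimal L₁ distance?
35
(one optimal route: (2, -5, -1) → (3, -6, 6) → (2, 3, 5) → (-5, 5, -1))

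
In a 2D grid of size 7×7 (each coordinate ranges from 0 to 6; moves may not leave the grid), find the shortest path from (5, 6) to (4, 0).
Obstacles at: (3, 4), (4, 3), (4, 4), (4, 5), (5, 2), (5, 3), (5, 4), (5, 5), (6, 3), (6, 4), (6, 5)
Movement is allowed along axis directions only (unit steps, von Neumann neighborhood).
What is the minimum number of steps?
11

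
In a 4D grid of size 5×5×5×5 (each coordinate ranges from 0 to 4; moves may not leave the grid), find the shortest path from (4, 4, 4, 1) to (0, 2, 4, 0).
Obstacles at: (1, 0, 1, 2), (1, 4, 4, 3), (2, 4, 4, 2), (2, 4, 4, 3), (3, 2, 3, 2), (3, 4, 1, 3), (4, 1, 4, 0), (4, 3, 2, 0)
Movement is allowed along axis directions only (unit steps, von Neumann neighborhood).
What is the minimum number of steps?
7
(one shortest path: (4, 4, 4, 1) → (3, 4, 4, 1) → (2, 4, 4, 1) → (1, 4, 4, 1) → (0, 4, 4, 1) → (0, 3, 4, 1) → (0, 2, 4, 1) → (0, 2, 4, 0))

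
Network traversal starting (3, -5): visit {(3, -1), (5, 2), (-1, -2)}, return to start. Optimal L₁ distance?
26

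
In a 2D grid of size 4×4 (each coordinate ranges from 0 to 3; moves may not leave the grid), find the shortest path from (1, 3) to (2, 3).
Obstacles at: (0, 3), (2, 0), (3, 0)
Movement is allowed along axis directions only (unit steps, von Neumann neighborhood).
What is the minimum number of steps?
1
(one shortest path: (1, 3) → (2, 3))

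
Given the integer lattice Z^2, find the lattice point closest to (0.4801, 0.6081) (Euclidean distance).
(0, 1)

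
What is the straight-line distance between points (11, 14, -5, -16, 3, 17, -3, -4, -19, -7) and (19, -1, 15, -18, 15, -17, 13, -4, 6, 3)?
54.5344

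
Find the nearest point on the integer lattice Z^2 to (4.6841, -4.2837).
(5, -4)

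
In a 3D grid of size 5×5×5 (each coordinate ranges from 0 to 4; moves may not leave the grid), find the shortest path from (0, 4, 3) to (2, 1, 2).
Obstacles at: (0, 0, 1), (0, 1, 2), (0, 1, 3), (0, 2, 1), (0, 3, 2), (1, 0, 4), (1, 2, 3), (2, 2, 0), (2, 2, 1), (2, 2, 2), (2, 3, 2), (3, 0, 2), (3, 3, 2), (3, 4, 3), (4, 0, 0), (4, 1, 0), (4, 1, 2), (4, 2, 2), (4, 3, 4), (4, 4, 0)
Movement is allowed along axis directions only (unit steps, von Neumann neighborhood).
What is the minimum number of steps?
6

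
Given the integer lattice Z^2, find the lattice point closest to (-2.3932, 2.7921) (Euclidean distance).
(-2, 3)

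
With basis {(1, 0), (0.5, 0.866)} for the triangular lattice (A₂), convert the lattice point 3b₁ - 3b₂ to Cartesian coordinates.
(1.5, -2.598)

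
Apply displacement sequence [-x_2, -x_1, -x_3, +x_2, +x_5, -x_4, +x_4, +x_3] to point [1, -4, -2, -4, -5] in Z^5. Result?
(0, -4, -2, -4, -4)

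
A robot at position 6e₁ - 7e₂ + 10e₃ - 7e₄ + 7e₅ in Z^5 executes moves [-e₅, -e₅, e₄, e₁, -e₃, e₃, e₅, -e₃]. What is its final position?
(7, -7, 9, -6, 6)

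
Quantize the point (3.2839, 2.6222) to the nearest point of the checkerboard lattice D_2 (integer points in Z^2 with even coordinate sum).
(3, 3)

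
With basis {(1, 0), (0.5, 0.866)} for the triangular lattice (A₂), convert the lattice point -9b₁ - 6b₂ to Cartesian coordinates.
(-12, -5.196)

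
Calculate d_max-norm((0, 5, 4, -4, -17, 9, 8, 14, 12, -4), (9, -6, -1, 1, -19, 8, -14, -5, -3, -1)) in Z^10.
22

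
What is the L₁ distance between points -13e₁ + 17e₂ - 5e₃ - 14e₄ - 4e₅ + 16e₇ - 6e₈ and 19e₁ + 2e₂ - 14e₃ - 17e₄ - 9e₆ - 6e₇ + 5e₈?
105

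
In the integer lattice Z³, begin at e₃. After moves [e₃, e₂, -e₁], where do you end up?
(-1, 1, 2)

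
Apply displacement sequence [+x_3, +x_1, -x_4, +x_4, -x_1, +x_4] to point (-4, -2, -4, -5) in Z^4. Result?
(-4, -2, -3, -4)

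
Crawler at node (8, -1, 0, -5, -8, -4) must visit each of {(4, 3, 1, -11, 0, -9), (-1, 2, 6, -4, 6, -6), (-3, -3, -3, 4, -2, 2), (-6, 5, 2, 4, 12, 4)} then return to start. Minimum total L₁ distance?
160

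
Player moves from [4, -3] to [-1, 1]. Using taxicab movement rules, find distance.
9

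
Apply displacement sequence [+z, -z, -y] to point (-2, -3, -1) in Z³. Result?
(-2, -4, -1)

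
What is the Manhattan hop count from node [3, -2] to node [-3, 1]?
9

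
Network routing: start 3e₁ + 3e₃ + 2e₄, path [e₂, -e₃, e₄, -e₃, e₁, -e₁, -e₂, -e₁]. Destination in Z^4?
(2, 0, 1, 3)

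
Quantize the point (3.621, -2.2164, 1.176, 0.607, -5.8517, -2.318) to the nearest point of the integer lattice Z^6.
(4, -2, 1, 1, -6, -2)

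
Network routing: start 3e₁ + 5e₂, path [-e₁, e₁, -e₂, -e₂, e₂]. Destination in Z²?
(3, 4)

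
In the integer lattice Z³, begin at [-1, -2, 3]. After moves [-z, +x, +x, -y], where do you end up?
(1, -3, 2)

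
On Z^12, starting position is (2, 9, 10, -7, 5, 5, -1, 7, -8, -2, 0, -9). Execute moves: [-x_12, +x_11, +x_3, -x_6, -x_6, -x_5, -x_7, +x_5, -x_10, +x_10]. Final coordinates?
(2, 9, 11, -7, 5, 3, -2, 7, -8, -2, 1, -10)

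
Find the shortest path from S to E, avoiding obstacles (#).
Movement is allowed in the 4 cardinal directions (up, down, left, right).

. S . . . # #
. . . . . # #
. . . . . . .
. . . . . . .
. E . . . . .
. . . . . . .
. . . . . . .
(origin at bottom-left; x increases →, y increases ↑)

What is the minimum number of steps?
4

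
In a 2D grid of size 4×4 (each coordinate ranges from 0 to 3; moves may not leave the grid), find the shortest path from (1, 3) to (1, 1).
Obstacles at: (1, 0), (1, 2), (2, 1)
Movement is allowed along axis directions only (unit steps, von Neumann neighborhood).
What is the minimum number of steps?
4
(one shortest path: (1, 3) → (0, 3) → (0, 2) → (0, 1) → (1, 1))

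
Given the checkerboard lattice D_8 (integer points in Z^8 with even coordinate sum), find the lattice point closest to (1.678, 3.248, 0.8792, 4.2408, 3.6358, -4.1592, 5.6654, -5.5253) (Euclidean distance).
(2, 3, 1, 4, 4, -4, 6, -6)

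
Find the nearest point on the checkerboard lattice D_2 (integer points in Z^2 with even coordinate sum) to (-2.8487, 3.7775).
(-3, 3)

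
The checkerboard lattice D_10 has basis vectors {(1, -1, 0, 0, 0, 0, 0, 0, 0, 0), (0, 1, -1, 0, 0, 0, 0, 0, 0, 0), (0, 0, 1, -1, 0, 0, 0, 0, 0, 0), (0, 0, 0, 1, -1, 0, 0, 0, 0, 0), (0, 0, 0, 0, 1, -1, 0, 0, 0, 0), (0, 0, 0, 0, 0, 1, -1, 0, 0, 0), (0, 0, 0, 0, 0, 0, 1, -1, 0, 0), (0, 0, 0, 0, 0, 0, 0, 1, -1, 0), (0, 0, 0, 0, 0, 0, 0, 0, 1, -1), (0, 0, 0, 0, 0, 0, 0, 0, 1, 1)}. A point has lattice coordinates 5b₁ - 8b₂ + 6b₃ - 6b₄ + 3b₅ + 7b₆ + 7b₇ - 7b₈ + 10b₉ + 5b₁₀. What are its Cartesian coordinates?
(5, -13, 14, -12, 9, 4, 0, -14, 22, -5)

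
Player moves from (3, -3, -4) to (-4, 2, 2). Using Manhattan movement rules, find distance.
18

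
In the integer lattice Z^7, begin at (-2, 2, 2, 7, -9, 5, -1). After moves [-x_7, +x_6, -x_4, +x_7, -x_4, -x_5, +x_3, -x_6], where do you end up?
(-2, 2, 3, 5, -10, 5, -1)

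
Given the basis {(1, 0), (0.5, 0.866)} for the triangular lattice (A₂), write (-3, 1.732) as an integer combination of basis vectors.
-4b₁ + 2b₂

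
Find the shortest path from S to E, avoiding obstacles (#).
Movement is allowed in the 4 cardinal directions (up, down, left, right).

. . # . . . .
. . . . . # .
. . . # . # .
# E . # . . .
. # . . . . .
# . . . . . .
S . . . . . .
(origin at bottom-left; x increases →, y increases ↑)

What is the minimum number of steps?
6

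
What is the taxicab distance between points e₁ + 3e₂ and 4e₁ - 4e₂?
10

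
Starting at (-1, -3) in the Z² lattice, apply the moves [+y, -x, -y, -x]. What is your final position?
(-3, -3)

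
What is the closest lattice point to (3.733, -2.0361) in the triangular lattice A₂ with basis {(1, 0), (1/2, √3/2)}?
(4, -1.732)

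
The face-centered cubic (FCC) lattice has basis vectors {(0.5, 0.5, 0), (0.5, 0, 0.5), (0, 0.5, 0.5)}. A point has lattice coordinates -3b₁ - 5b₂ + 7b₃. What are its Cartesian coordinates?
(-4, 2, 1)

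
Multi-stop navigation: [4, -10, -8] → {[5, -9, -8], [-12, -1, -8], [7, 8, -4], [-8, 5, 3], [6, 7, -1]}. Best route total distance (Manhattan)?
71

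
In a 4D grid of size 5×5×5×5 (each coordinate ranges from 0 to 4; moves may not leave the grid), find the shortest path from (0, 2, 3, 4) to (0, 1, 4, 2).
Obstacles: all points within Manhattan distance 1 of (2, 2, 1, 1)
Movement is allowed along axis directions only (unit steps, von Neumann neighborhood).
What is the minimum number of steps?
4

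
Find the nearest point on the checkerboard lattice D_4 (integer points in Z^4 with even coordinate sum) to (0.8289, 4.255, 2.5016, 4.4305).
(1, 4, 3, 4)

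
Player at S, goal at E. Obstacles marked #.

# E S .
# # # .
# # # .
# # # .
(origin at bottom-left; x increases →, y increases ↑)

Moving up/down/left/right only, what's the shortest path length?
1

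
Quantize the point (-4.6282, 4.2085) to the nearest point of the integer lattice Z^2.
(-5, 4)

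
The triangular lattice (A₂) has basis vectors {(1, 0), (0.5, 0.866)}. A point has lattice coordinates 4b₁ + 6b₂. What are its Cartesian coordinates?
(7, 5.196)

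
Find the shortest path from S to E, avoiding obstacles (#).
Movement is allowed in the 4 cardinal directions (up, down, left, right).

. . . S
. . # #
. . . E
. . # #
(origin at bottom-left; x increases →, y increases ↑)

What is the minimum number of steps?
6
(one shortest path: (3, 3) → (2, 3) → (1, 3) → (1, 2) → (1, 1) → (2, 1) → (3, 1))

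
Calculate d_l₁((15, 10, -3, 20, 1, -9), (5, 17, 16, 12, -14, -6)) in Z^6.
62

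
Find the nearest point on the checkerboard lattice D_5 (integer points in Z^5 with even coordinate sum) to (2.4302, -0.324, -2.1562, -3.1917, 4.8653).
(2, 0, -2, -3, 5)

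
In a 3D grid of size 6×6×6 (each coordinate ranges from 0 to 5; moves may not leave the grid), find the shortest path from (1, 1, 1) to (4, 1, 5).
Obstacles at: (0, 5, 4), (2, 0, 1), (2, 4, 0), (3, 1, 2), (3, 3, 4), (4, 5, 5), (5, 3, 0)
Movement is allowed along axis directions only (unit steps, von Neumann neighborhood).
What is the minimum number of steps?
7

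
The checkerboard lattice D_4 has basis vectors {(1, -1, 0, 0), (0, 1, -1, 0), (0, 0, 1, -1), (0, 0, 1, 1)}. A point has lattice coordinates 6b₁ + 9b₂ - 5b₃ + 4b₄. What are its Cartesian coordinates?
(6, 3, -10, 9)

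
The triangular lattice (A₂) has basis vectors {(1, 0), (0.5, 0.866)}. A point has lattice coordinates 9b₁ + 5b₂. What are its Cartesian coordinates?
(11.5, 4.33)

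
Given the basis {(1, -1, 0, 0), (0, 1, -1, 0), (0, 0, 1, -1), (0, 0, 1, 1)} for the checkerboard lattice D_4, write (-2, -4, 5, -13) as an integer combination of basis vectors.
-2b₁ - 6b₂ + 6b₃ - 7b₄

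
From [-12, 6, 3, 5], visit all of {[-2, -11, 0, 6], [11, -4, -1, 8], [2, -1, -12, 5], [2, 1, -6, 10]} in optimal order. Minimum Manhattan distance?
88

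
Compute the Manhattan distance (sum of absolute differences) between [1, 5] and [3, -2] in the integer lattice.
9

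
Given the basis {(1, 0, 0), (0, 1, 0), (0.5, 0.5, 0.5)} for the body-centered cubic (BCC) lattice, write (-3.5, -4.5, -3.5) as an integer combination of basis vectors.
-b₂ - 7b₃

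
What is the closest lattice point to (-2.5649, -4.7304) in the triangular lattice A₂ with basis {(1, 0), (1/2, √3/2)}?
(-2.5, -4.33)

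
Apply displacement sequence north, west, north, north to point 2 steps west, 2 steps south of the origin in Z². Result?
(-3, 1)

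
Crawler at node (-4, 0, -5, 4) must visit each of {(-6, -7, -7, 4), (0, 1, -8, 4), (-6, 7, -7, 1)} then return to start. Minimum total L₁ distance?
52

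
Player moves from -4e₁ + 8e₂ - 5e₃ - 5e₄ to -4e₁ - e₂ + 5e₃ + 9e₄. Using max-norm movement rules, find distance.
14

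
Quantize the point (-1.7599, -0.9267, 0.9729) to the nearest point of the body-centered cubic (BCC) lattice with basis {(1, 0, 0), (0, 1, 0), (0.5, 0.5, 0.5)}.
(-2, -1, 1)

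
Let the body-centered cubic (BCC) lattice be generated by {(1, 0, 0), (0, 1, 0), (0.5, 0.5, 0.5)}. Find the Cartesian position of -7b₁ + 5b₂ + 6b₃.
(-4, 8, 3)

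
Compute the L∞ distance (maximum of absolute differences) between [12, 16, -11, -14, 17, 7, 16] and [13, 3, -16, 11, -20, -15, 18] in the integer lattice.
37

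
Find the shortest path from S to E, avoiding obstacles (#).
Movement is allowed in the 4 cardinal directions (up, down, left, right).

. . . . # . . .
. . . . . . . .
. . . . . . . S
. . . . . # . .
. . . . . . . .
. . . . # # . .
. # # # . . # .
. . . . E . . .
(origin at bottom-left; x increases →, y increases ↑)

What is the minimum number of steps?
8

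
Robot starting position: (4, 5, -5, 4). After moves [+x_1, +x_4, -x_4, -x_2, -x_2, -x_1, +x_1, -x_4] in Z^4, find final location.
(5, 3, -5, 3)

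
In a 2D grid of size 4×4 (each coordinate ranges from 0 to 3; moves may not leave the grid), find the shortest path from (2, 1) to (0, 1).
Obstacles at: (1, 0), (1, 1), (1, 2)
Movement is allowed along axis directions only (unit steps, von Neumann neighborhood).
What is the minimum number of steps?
6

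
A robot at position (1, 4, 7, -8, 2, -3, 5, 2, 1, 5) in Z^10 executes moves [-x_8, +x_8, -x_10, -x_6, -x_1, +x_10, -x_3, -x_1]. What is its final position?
(-1, 4, 6, -8, 2, -4, 5, 2, 1, 5)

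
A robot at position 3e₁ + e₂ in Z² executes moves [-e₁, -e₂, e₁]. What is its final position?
(3, 0)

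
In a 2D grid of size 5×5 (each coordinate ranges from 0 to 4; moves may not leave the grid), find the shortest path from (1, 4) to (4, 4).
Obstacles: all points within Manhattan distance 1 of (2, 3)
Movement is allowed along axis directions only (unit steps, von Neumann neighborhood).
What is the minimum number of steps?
11
(one shortest path: (1, 4) → (0, 4) → (0, 3) → (0, 2) → (1, 2) → (1, 1) → (2, 1) → (3, 1) → (4, 1) → (4, 2) → (4, 3) → (4, 4))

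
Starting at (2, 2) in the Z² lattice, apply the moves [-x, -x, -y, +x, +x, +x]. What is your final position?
(3, 1)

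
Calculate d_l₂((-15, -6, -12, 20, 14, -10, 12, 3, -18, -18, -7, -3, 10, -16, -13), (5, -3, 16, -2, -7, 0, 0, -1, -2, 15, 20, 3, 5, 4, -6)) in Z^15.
70.4415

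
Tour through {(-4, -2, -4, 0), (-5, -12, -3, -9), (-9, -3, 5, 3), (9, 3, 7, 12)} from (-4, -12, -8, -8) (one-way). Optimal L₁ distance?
81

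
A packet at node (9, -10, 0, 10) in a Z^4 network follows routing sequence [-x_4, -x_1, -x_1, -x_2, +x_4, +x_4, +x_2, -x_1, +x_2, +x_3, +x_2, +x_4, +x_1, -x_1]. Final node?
(6, -8, 1, 12)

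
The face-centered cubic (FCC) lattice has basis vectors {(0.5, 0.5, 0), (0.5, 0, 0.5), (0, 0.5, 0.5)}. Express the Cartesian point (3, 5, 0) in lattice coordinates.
8b₁ - 2b₂ + 2b₃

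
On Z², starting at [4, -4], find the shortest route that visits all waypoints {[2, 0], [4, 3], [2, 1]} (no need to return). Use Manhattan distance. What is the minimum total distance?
11
(one optimal route: (4, -4) → (2, 0) → (2, 1) → (4, 3))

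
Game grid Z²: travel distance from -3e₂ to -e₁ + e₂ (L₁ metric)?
5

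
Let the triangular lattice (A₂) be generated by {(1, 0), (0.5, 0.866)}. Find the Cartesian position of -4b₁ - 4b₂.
(-6, -3.464)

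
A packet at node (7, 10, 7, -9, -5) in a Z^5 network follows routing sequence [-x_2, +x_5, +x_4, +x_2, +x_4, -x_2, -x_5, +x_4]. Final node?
(7, 9, 7, -6, -5)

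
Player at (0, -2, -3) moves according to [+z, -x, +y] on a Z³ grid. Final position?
(-1, -1, -2)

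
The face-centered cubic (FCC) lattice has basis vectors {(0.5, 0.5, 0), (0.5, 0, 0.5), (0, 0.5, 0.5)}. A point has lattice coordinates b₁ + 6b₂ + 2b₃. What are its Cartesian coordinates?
(3.5, 1.5, 4)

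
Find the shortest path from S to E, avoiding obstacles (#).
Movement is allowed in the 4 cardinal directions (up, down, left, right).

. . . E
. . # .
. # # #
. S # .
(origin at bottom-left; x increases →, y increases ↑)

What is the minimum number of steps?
7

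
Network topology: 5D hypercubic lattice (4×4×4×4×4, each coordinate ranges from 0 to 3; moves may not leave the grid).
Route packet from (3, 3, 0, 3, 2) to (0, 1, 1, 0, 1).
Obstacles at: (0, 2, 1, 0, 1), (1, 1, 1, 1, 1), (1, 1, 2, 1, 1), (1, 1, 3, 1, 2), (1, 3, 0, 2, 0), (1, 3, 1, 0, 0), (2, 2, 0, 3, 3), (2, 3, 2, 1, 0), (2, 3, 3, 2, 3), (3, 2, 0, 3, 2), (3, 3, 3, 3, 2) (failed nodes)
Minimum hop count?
10
(one shortest path: (3, 3, 0, 3, 2) → (2, 3, 0, 3, 2) → (1, 3, 0, 3, 2) → (0, 3, 0, 3, 2) → (0, 2, 0, 3, 2) → (0, 1, 0, 3, 2) → (0, 1, 1, 3, 2) → (0, 1, 1, 2, 2) → (0, 1, 1, 1, 2) → (0, 1, 1, 0, 2) → (0, 1, 1, 0, 1))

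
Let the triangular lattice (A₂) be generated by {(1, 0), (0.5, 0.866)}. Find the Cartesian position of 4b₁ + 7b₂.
(7.5, 6.062)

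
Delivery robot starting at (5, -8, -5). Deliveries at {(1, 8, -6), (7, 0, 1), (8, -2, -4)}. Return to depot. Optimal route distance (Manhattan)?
60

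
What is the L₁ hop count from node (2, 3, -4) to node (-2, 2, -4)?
5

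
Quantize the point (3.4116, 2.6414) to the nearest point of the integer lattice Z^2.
(3, 3)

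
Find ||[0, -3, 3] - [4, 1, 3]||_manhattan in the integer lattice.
8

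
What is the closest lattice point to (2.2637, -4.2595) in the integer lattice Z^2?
(2, -4)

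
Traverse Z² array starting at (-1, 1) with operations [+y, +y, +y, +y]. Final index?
(-1, 5)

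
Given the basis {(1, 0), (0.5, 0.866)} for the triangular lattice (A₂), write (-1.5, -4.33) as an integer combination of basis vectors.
b₁ - 5b₂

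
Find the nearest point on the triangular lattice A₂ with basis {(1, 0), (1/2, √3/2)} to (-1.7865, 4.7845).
(-2, 5.196)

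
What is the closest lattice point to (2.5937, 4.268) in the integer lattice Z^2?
(3, 4)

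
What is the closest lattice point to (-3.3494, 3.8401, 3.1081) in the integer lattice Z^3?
(-3, 4, 3)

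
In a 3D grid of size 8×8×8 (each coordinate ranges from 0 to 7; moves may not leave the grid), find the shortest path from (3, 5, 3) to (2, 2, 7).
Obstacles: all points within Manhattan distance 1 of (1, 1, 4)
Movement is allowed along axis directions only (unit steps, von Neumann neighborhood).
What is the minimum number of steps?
8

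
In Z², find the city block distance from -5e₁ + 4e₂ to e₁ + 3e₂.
7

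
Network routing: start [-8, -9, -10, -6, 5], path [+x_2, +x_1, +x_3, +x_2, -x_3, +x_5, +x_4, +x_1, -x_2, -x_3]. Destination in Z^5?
(-6, -8, -11, -5, 6)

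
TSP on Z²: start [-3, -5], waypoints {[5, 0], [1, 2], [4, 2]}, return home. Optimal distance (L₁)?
30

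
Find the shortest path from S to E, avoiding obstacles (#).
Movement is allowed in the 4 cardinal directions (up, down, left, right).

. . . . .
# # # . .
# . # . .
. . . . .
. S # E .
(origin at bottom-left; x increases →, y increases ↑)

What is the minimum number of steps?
4
(one shortest path: (1, 0) → (1, 1) → (2, 1) → (3, 1) → (3, 0))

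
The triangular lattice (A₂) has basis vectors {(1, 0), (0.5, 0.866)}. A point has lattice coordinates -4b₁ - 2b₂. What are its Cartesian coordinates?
(-5, -1.732)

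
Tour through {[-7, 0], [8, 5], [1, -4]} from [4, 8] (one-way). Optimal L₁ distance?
35
(one optimal route: (4, 8) → (8, 5) → (1, -4) → (-7, 0))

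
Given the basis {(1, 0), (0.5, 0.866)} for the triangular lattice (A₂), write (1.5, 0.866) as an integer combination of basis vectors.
b₁ + b₂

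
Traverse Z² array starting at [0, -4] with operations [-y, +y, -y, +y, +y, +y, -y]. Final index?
(0, -3)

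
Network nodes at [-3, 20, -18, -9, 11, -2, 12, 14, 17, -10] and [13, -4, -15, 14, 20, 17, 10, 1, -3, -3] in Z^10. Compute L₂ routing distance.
49.3356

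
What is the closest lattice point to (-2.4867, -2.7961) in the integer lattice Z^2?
(-2, -3)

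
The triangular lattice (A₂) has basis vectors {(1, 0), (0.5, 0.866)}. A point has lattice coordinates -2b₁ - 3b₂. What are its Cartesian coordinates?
(-3.5, -2.598)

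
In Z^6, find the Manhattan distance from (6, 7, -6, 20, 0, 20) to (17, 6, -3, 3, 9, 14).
47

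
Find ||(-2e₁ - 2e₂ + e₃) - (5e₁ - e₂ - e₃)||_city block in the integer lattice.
10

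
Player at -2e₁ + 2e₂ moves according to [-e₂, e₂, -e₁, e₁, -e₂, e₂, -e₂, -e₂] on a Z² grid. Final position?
(-2, 0)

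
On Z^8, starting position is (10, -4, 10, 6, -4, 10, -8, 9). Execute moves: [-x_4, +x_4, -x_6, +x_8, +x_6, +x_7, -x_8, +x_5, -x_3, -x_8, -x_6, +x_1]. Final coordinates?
(11, -4, 9, 6, -3, 9, -7, 8)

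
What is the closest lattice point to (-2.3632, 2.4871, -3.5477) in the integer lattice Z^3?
(-2, 2, -4)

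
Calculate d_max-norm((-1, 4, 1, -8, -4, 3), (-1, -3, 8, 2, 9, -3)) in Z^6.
13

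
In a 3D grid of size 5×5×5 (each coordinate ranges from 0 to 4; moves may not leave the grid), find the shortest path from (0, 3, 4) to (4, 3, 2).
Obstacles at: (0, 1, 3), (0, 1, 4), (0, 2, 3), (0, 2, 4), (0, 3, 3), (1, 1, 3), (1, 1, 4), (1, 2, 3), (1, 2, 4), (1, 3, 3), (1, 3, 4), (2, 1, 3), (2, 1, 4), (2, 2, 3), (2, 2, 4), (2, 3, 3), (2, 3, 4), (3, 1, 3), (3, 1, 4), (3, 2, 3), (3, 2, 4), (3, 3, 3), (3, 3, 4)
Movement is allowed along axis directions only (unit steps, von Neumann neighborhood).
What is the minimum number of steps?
8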